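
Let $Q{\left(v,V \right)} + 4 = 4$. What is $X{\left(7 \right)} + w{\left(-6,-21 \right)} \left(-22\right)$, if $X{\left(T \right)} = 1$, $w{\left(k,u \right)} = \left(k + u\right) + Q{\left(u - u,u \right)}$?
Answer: $595$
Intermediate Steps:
$Q{\left(v,V \right)} = 0$ ($Q{\left(v,V \right)} = -4 + 4 = 0$)
$w{\left(k,u \right)} = k + u$ ($w{\left(k,u \right)} = \left(k + u\right) + 0 = k + u$)
$X{\left(7 \right)} + w{\left(-6,-21 \right)} \left(-22\right) = 1 + \left(-6 - 21\right) \left(-22\right) = 1 - -594 = 1 + 594 = 595$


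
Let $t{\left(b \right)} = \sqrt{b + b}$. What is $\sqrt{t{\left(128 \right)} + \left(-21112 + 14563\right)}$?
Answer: $i \sqrt{6533} \approx 80.827 i$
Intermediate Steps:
$t{\left(b \right)} = \sqrt{2} \sqrt{b}$ ($t{\left(b \right)} = \sqrt{2 b} = \sqrt{2} \sqrt{b}$)
$\sqrt{t{\left(128 \right)} + \left(-21112 + 14563\right)} = \sqrt{\sqrt{2} \sqrt{128} + \left(-21112 + 14563\right)} = \sqrt{\sqrt{2} \cdot 8 \sqrt{2} - 6549} = \sqrt{16 - 6549} = \sqrt{-6533} = i \sqrt{6533}$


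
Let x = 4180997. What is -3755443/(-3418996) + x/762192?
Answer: 4289295157517/651482849808 ≈ 6.5839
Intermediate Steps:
-3755443/(-3418996) + x/762192 = -3755443/(-3418996) + 4180997/762192 = -3755443*(-1/3418996) + 4180997*(1/762192) = 3755443/3418996 + 4180997/762192 = 4289295157517/651482849808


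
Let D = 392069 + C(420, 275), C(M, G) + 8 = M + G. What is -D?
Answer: -392756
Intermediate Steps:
C(M, G) = -8 + G + M (C(M, G) = -8 + (M + G) = -8 + (G + M) = -8 + G + M)
D = 392756 (D = 392069 + (-8 + 275 + 420) = 392069 + 687 = 392756)
-D = -1*392756 = -392756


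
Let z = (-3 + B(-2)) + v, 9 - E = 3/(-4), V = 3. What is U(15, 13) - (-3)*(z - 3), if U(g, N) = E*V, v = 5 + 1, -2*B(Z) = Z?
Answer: 129/4 ≈ 32.250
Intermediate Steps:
B(Z) = -Z/2
v = 6
E = 39/4 (E = 9 - 3/(-4) = 9 - 3*(-1)/4 = 9 - 1*(-3/4) = 9 + 3/4 = 39/4 ≈ 9.7500)
U(g, N) = 117/4 (U(g, N) = (39/4)*3 = 117/4)
z = 4 (z = (-3 - 1/2*(-2)) + 6 = (-3 + 1) + 6 = -2 + 6 = 4)
U(15, 13) - (-3)*(z - 3) = 117/4 - (-3)*(4 - 3) = 117/4 - (-3) = 117/4 - 1*(-3) = 117/4 + 3 = 129/4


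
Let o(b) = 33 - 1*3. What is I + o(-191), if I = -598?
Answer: -568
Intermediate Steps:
o(b) = 30 (o(b) = 33 - 3 = 30)
I + o(-191) = -598 + 30 = -568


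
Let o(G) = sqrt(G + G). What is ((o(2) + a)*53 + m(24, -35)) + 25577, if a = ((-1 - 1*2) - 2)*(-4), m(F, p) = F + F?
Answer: 26791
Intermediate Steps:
o(G) = sqrt(2)*sqrt(G) (o(G) = sqrt(2*G) = sqrt(2)*sqrt(G))
m(F, p) = 2*F
a = 20 (a = ((-1 - 2) - 2)*(-4) = (-3 - 2)*(-4) = -5*(-4) = 20)
((o(2) + a)*53 + m(24, -35)) + 25577 = ((sqrt(2)*sqrt(2) + 20)*53 + 2*24) + 25577 = ((2 + 20)*53 + 48) + 25577 = (22*53 + 48) + 25577 = (1166 + 48) + 25577 = 1214 + 25577 = 26791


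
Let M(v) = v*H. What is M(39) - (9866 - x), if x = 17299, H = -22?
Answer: 6575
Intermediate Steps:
M(v) = -22*v (M(v) = v*(-22) = -22*v)
M(39) - (9866 - x) = -22*39 - (9866 - 1*17299) = -858 - (9866 - 17299) = -858 - 1*(-7433) = -858 + 7433 = 6575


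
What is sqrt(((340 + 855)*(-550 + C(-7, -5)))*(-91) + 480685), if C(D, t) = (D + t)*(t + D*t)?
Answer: sqrt(99438635) ≈ 9971.9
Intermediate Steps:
sqrt(((340 + 855)*(-550 + C(-7, -5)))*(-91) + 480685) = sqrt(((340 + 855)*(-550 - 5*(-7 - 5 + (-7)**2 - 7*(-5))))*(-91) + 480685) = sqrt((1195*(-550 - 5*(-7 - 5 + 49 + 35)))*(-91) + 480685) = sqrt((1195*(-550 - 5*72))*(-91) + 480685) = sqrt((1195*(-550 - 360))*(-91) + 480685) = sqrt((1195*(-910))*(-91) + 480685) = sqrt(-1087450*(-91) + 480685) = sqrt(98957950 + 480685) = sqrt(99438635)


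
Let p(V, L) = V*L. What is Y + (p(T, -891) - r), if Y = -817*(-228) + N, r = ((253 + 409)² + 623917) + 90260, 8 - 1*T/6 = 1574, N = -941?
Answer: 7404750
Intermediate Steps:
T = -9396 (T = 48 - 6*1574 = 48 - 9444 = -9396)
p(V, L) = L*V
r = 1152421 (r = (662² + 623917) + 90260 = (438244 + 623917) + 90260 = 1062161 + 90260 = 1152421)
Y = 185335 (Y = -817*(-228) - 941 = 186276 - 941 = 185335)
Y + (p(T, -891) - r) = 185335 + (-891*(-9396) - 1*1152421) = 185335 + (8371836 - 1152421) = 185335 + 7219415 = 7404750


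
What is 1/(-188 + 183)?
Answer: -⅕ ≈ -0.20000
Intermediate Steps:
1/(-188 + 183) = 1/(-5) = -⅕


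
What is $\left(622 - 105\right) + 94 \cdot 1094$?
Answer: $103353$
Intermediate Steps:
$\left(622 - 105\right) + 94 \cdot 1094 = \left(622 - 105\right) + 102836 = 517 + 102836 = 103353$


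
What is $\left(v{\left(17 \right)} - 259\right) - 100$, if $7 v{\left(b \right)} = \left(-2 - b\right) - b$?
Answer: $- \frac{2549}{7} \approx -364.14$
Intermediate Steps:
$v{\left(b \right)} = - \frac{2}{7} - \frac{2 b}{7}$ ($v{\left(b \right)} = \frac{\left(-2 - b\right) - b}{7} = \frac{-2 - 2 b}{7} = - \frac{2}{7} - \frac{2 b}{7}$)
$\left(v{\left(17 \right)} - 259\right) - 100 = \left(\left(- \frac{2}{7} - \frac{34}{7}\right) - 259\right) - 100 = \left(- \frac{36}{7} - 259\right) - 100 = - \frac{1849}{7} - 100 = - \frac{2549}{7}$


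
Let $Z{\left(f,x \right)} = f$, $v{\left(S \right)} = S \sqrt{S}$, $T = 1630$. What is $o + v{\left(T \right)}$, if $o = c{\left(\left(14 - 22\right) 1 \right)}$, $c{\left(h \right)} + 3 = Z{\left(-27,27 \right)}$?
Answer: $-30 + 1630 \sqrt{1630} \approx 65778.0$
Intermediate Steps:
$v{\left(S \right)} = S^{\frac{3}{2}}$
$c{\left(h \right)} = -30$ ($c{\left(h \right)} = -3 - 27 = -30$)
$o = -30$
$o + v{\left(T \right)} = -30 + 1630^{\frac{3}{2}} = -30 + 1630 \sqrt{1630}$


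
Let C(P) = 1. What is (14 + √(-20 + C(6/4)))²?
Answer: (14 + I*√19)² ≈ 177.0 + 122.05*I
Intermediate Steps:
(14 + √(-20 + C(6/4)))² = (14 + √(-20 + 1))² = (14 + √(-19))² = (14 + I*√19)²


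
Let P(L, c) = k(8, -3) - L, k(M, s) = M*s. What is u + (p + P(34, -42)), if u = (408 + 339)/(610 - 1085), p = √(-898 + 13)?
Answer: -28297/475 + I*√885 ≈ -59.573 + 29.749*I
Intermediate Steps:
P(L, c) = -24 - L (P(L, c) = 8*(-3) - L = -24 - L)
p = I*√885 (p = √(-885) = I*√885 ≈ 29.749*I)
u = -747/475 (u = 747/(-475) = 747*(-1/475) = -747/475 ≈ -1.5726)
u + (p + P(34, -42)) = -747/475 + (I*√885 + (-24 - 1*34)) = -747/475 + (I*√885 + (-24 - 34)) = -747/475 + (I*√885 - 58) = -747/475 + (-58 + I*√885) = -28297/475 + I*√885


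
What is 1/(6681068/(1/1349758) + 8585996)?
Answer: 1/9017833567540 ≈ 1.1089e-13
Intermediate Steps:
1/(6681068/(1/1349758) + 8585996) = 1/(6681068*1349758 + 8585996) = 1/(9017824981544 + 8585996) = 1/9017833567540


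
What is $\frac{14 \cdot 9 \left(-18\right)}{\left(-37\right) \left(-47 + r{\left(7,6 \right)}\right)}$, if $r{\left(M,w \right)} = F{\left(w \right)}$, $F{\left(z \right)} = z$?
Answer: $- \frac{2268}{1517} \approx -1.4951$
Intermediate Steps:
$r{\left(M,w \right)} = w$
$\frac{14 \cdot 9 \left(-18\right)}{\left(-37\right) \left(-47 + r{\left(7,6 \right)}\right)} = \frac{14 \cdot 9 \left(-18\right)}{\left(-37\right) \left(-47 + 6\right)} = \frac{126 \left(-18\right)}{\left(-37\right) \left(-41\right)} = - \frac{2268}{1517}$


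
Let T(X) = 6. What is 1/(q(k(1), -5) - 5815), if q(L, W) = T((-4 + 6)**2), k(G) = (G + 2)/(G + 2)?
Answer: -1/5809 ≈ -0.00017215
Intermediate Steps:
k(G) = 1 (k(G) = (2 + G)/(2 + G) = 1)
q(L, W) = 6
1/(q(k(1), -5) - 5815) = 1/(6 - 5815) = 1/(-5809) = -1/5809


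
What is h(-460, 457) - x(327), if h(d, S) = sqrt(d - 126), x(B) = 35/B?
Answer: -35/327 + I*sqrt(586) ≈ -0.10703 + 24.207*I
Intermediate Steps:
h(d, S) = sqrt(-126 + d)
h(-460, 457) - x(327) = sqrt(-126 - 460) - 35/327 = sqrt(-586) - 35/327 = I*sqrt(586) - 1*35/327 = I*sqrt(586) - 35/327 = -35/327 + I*sqrt(586)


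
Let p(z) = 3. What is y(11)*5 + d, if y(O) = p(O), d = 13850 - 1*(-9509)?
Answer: 23374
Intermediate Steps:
d = 23359 (d = 13850 + 9509 = 23359)
y(O) = 3
y(11)*5 + d = 3*5 + 23359 = 15 + 23359 = 23374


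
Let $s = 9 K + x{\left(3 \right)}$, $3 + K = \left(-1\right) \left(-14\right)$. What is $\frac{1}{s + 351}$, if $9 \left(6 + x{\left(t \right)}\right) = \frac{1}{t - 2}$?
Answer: $\frac{9}{3997} \approx 0.0022517$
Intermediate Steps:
$x{\left(t \right)} = -6 + \frac{1}{9 \left(-2 + t\right)}$ ($x{\left(t \right)} = -6 + \frac{1}{9 \left(t - 2\right)} = -6 + \frac{1}{9 \left(-2 + t\right)}$)
$K = 11$ ($K = -3 - -14 = -3 + 14 = 11$)
$s = \frac{838}{9}$ ($s = 9 \cdot 11 + \frac{109 - 162}{9 \left(-2 + 3\right)} = 99 + \frac{109 - 162}{9 \cdot 1} = 99 + \frac{1}{9} \cdot 1 \left(-53\right) = 99 - \frac{53}{9} = \frac{838}{9} \approx 93.111$)
$\frac{1}{s + 351} = \frac{1}{\frac{838}{9} + 351} = \frac{1}{\frac{3997}{9}} = \frac{9}{3997}$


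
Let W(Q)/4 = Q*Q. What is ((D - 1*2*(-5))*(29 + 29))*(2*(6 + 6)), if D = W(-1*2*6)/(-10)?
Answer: -331296/5 ≈ -66259.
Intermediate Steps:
W(Q) = 4*Q² (W(Q) = 4*(Q*Q) = 4*Q²)
D = -288/5 (D = (4*(-1*2*6)²)/(-10) = (4*(-2*6)²)*(-⅒) = (4*(-12)²)*(-⅒) = (4*144)*(-⅒) = 576*(-⅒) = -288/5 ≈ -57.600)
((D - 1*2*(-5))*(29 + 29))*(2*(6 + 6)) = ((-288/5 - 1*2*(-5))*(29 + 29))*(2*(6 + 6)) = ((-288/5 - 2*(-5))*58)*(2*12) = ((-288/5 + 10)*58)*24 = -238/5*58*24 = -13804/5*24 = -331296/5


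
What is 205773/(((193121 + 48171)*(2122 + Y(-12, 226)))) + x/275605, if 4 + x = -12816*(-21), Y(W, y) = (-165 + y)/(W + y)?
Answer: 14752799039905123/15101410295120270 ≈ 0.97692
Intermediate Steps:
Y(W, y) = (-165 + y)/(W + y)
x = 269132 (x = -4 - 12816*(-21) = -4 + 269136 = 269132)
205773/(((193121 + 48171)*(2122 + Y(-12, 226)))) + x/275605 = 205773/(((193121 + 48171)*(2122 + (-165 + 226)/(-12 + 226)))) + 269132/275605 = 205773/((241292*(2122 + 61/214))) + 269132*(1/275605) = 205773/((241292*(2122 + (1/214)*61))) + 269132/275605 = 205773/((241292*(2122 + 61/214))) + 269132/275605 = 205773/((241292*(454169/214))) + 269132/275605 = 205773/(54793673174/107) + 269132/275605 = 205773*(107/54793673174) + 269132/275605 = 22017711/54793673174 + 269132/275605 = 14752799039905123/15101410295120270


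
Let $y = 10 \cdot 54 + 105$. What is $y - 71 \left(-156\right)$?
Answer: $11721$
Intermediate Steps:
$y = 645$ ($y = 540 + 105 = 645$)
$y - 71 \left(-156\right) = 645 - 71 \left(-156\right) = 645 - -11076 = 645 + 11076 = 11721$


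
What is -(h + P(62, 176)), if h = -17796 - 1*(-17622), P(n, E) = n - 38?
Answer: 150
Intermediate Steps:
P(n, E) = -38 + n
h = -174 (h = -17796 + 17622 = -174)
-(h + P(62, 176)) = -(-174 + (-38 + 62)) = -(-174 + 24) = -1*(-150) = 150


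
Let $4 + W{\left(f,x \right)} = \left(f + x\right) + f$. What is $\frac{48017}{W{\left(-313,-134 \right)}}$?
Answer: $- \frac{48017}{764} \approx -62.849$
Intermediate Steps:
$W{\left(f,x \right)} = -4 + x + 2 f$ ($W{\left(f,x \right)} = -4 + \left(\left(f + x\right) + f\right) = -4 + \left(x + 2 f\right) = -4 + x + 2 f$)
$\frac{48017}{W{\left(-313,-134 \right)}} = \frac{48017}{-4 - 134 + 2 \left(-313\right)} = \frac{48017}{-4 - 134 - 626} = \frac{48017}{-764} = 48017 \left(- \frac{1}{764}\right) = - \frac{48017}{764}$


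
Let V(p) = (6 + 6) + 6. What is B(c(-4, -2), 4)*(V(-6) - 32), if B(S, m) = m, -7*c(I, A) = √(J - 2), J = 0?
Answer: -56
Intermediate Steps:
V(p) = 18 (V(p) = 12 + 6 = 18)
c(I, A) = -I*√2/7 (c(I, A) = -√(0 - 2)/7 = -I*√2/7)
B(c(-4, -2), 4)*(V(-6) - 32) = 4*(18 - 32) = 4*(-14) = -56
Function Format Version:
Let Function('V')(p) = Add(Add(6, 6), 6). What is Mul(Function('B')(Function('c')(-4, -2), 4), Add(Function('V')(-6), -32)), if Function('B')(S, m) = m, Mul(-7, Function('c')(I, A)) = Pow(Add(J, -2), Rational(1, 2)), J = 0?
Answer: -56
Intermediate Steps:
Function('V')(p) = 18 (Function('V')(p) = Add(12, 6) = 18)
Function('c')(I, A) = Mul(Rational(-1, 7), I, Pow(2, Rational(1, 2))) (Function('c')(I, A) = Mul(Rational(-1, 7), Pow(Add(0, -2), Rational(1, 2))) = Mul(Rational(-1, 7), Pow(-2, Rational(1, 2))) = Mul(Rational(-1, 7), Mul(I, Pow(2, Rational(1, 2)))) = Mul(Rational(-1, 7), I, Pow(2, Rational(1, 2))))
Mul(Function('B')(Function('c')(-4, -2), 4), Add(Function('V')(-6), -32)) = Mul(4, Add(18, -32)) = Mul(4, -14) = -56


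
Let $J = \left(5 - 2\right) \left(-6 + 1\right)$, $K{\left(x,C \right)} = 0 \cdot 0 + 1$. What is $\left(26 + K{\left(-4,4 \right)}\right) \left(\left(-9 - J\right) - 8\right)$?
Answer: $-54$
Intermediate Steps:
$K{\left(x,C \right)} = 1$ ($K{\left(x,C \right)} = 0 + 1 = 1$)
$J = -15$ ($J = \left(5 - 2\right) \left(-5\right) = 3 \left(-5\right) = -15$)
$\left(26 + K{\left(-4,4 \right)}\right) \left(\left(-9 - J\right) - 8\right) = \left(26 + 1\right) \left(\left(-9 - -15\right) - 8\right) = 27 \left(\left(-9 + 15\right) - 8\right) = 27 \left(6 - 8\right) = 27 \left(-2\right) = -54$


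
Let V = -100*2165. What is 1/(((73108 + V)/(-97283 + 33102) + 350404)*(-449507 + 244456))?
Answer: -64181/4611478576328316 ≈ -1.3918e-11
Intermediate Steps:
V = -216500
1/(((73108 + V)/(-97283 + 33102) + 350404)*(-449507 + 244456)) = 1/(((73108 - 216500)/(-97283 + 33102) + 350404)*(-449507 + 244456)) = 1/((-143392/(-64181) + 350404)*(-205051)) = 1/((-143392*(-1/64181) + 350404)*(-205051)) = 1/((143392/64181 + 350404)*(-205051)) = 1/((22489422516/64181)*(-205051)) = 1/(-4611478576328316/64181) = -64181/4611478576328316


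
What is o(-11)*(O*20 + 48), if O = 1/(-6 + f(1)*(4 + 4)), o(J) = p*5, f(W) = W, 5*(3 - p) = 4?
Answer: 638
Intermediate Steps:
p = 11/5 (p = 3 - ⅕*4 = 3 - ⅘ = 11/5 ≈ 2.2000)
o(J) = 11 (o(J) = (11/5)*5 = 11)
O = ½ (O = 1/(-6 + 1*(4 + 4)) = 1/(-6 + 1*8) = 1/(-6 + 8) = 1/2 = ½ ≈ 0.50000)
o(-11)*(O*20 + 48) = 11*((½)*20 + 48) = 11*(10 + 48) = 11*58 = 638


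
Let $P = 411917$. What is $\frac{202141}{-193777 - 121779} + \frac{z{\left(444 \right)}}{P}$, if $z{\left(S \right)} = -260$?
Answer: $- \frac{83347358857}{129982880852} \approx -0.64122$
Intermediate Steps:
$\frac{202141}{-193777 - 121779} + \frac{z{\left(444 \right)}}{P} = \frac{202141}{-193777 - 121779} - \frac{260}{411917} = \frac{202141}{-315556} - \frac{260}{411917} = 202141 \left(- \frac{1}{315556}\right) - \frac{260}{411917} = - \frac{202141}{315556} - \frac{260}{411917} = - \frac{83347358857}{129982880852}$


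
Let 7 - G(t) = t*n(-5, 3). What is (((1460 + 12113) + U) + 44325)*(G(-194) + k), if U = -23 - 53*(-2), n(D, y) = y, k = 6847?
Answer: 431146716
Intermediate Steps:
U = 83 (U = -23 + 106 = 83)
G(t) = 7 - 3*t (G(t) = 7 - t*3 = 7 - 3*t)
(((1460 + 12113) + U) + 44325)*(G(-194) + k) = (((1460 + 12113) + 83) + 44325)*((7 - 3*(-194)) + 6847) = ((13573 + 83) + 44325)*((7 + 582) + 6847) = (13656 + 44325)*(589 + 6847) = 57981*7436 = 431146716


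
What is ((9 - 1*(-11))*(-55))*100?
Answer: -110000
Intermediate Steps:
((9 - 1*(-11))*(-55))*100 = ((9 + 11)*(-55))*100 = (20*(-55))*100 = -1100*100 = -110000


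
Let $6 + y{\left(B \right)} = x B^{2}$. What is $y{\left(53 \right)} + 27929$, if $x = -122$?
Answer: $-314775$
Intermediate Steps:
$y{\left(B \right)} = -6 - 122 B^{2}$
$y{\left(53 \right)} + 27929 = \left(-6 - 122 \cdot 53^{2}\right) + 27929 = \left(-6 - 342698\right) + 27929 = -342704 + 27929 = -314775$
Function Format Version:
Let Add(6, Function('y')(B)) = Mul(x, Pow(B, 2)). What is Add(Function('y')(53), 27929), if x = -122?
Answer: -314775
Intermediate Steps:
Function('y')(B) = Add(-6, Mul(-122, Pow(B, 2)))
Add(Function('y')(53), 27929) = Add(Add(-6, Mul(-122, Pow(53, 2))), 27929) = Add(Add(-6, Mul(-122, 2809)), 27929) = Add(Add(-6, -342698), 27929) = Add(-342704, 27929) = -314775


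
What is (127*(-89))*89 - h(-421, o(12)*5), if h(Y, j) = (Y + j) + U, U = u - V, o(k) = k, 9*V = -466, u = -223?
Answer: -9048913/9 ≈ -1.0054e+6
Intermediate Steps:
V = -466/9 (V = (1/9)*(-466) = -466/9 ≈ -51.778)
U = -1541/9 (U = -223 - 1*(-466/9) = -223 + 466/9 = -1541/9 ≈ -171.22)
h(Y, j) = -1541/9 + Y + j (h(Y, j) = (Y + j) - 1541/9 = -1541/9 + Y + j)
(127*(-89))*89 - h(-421, o(12)*5) = (127*(-89))*89 - (-1541/9 - 421 + 12*5) = -11303*89 - (-1541/9 - 421 + 60) = -1005967 - 1*(-4790/9) = -1005967 + 4790/9 = -9048913/9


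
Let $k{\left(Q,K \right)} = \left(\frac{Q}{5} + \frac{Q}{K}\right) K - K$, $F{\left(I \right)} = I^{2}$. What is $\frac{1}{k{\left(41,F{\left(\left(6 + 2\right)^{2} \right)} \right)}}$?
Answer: $\frac{5}{147661} \approx 3.3861 \cdot 10^{-5}$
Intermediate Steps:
$k{\left(Q,K \right)} = - K + K \left(\frac{Q}{5} + \frac{Q}{K}\right)$ ($k{\left(Q,K \right)} = \left(Q \frac{1}{5} + \frac{Q}{K}\right) K - K = \left(\frac{Q}{5} + \frac{Q}{K}\right) K - K = K \left(\frac{Q}{5} + \frac{Q}{K}\right) - K = - K + K \left(\frac{Q}{5} + \frac{Q}{K}\right)$)
$\frac{1}{k{\left(41,F{\left(\left(6 + 2\right)^{2} \right)} \right)}} = \frac{1}{41 - \left(\left(6 + 2\right)^{2}\right)^{2} + \frac{1}{5} \left(\left(6 + 2\right)^{2}\right)^{2} \cdot 41} = \frac{1}{41 - \left(8^{2}\right)^{2} + \frac{1}{5} \left(8^{2}\right)^{2} \cdot 41} = \frac{1}{41 - 64^{2} + \frac{1}{5} \cdot 64^{2} \cdot 41} = \frac{1}{41 - 4096 + \frac{1}{5} \cdot 4096 \cdot 41} = \frac{1}{41 - 4096 + \frac{167936}{5}} = \frac{1}{\frac{147661}{5}} = \frac{5}{147661}$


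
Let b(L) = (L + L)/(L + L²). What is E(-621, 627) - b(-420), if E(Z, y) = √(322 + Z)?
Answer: 2/419 + I*√299 ≈ 0.0047733 + 17.292*I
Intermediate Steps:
b(L) = 2*L/(L + L²) (b(L) = (2*L)/(L + L²) = 2*L/(L + L²))
E(-621, 627) - b(-420) = √(322 - 621) - 2/(1 - 420) = √(-299) - 2/(-419) = I*√299 - 2*(-1)/419 = I*√299 - 1*(-2/419) = I*√299 + 2/419 = 2/419 + I*√299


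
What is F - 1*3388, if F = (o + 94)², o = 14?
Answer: 8276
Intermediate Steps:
F = 11664 (F = (14 + 94)² = 108² = 11664)
F - 1*3388 = 11664 - 1*3388 = 11664 - 3388 = 8276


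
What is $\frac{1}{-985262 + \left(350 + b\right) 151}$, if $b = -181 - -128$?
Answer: $- \frac{1}{940415} \approx -1.0634 \cdot 10^{-6}$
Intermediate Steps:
$b = -53$ ($b = -181 + 128 = -53$)
$\frac{1}{-985262 + \left(350 + b\right) 151} = \frac{1}{-985262 + \left(350 - 53\right) 151} = \frac{1}{-985262 + 297 \cdot 151} = \frac{1}{-985262 + 44847} = \frac{1}{-940415} = - \frac{1}{940415}$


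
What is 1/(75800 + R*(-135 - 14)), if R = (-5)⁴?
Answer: -1/17325 ≈ -5.7720e-5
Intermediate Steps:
R = 625
1/(75800 + R*(-135 - 14)) = 1/(75800 + 625*(-135 - 14)) = 1/(75800 + 625*(-149)) = 1/(75800 - 93125) = 1/(-17325) = -1/17325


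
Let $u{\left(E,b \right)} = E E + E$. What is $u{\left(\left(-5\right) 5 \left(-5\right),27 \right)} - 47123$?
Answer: $-31373$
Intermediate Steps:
$u{\left(E,b \right)} = E + E^{2}$ ($u{\left(E,b \right)} = E^{2} + E = E + E^{2}$)
$u{\left(\left(-5\right) 5 \left(-5\right),27 \right)} - 47123 = \left(-5\right) 5 \left(-5\right) \left(1 + \left(-5\right) 5 \left(-5\right)\right) - 47123 = \left(-25\right) \left(-5\right) \left(1 - -125\right) - 47123 = 125 \left(1 + 125\right) - 47123 = 125 \cdot 126 - 47123 = 15750 - 47123 = -31373$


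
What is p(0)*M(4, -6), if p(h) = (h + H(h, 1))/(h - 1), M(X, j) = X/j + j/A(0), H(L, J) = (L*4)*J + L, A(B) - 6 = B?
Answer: 0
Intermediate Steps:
A(B) = 6 + B
H(L, J) = L + 4*J*L (H(L, J) = (4*L)*J + L = 4*J*L + L = L + 4*J*L)
M(X, j) = j/6 + X/j (M(X, j) = X/j + j/(6 + 0) = X/j + j/6 = j/6 + X/j)
p(h) = 6*h/(-1 + h) (p(h) = (h + h*(1 + 4*1))/(h - 1) = (h + h*(1 + 4))/(-1 + h) = (h + h*5)/(-1 + h) = (h + 5*h)/(-1 + h) = (6*h)/(-1 + h) = 6*h/(-1 + h))
p(0)*M(4, -6) = (6*0/(-1 + 0))*((1/6)*(-6) + 4/(-6)) = (6*0/(-1))*(-1 + 4*(-1/6)) = (6*0*(-1))*(-1 - 2/3) = 0*(-5/3) = 0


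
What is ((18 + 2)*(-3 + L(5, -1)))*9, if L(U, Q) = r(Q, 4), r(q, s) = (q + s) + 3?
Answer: 540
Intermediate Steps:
r(q, s) = 3 + q + s
L(U, Q) = 7 + Q (L(U, Q) = 3 + Q + 4 = 7 + Q)
((18 + 2)*(-3 + L(5, -1)))*9 = ((18 + 2)*(-3 + (7 - 1)))*9 = (20*(-3 + 6))*9 = (20*3)*9 = 60*9 = 540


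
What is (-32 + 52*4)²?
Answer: 30976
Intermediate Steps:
(-32 + 52*4)² = (-32 + 208)² = 176² = 30976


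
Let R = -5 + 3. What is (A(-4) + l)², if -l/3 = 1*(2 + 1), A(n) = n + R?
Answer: 225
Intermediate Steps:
R = -2
A(n) = -2 + n (A(n) = n - 2 = -2 + n)
l = -9 (l = -3*(2 + 1) = -3*3 = -9)
(A(-4) + l)² = ((-2 - 4) - 9)² = (-6 - 9)² = (-15)² = 225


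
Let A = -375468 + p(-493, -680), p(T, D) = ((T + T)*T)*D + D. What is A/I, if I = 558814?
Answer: -165461394/279407 ≈ -592.19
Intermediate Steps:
p(T, D) = D + 2*D*T² (p(T, D) = ((2*T)*T)*D + D = (2*T²)*D + D = 2*D*T² + D = D + 2*D*T²)
A = -330922788 (A = -375468 - 680*(1 + 2*(-493)²) = -375468 - 680*(1 + 2*243049) = -375468 - 680*(1 + 486098) = -375468 - 680*486099 = -375468 - 330547320 = -330922788)
A/I = -330922788/558814 = -330922788*1/558814 = -165461394/279407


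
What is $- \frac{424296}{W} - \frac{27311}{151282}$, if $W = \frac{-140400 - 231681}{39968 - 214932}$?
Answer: $- \frac{3743553396331733}{18763052614} \approx -1.9952 \cdot 10^{5}$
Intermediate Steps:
$W = \frac{372081}{174964}$ ($W = - \frac{372081}{-174964} = \left(-372081\right) \left(- \frac{1}{174964}\right) = \frac{372081}{174964} \approx 2.1266$)
$- \frac{424296}{W} - \frac{27311}{151282} = - \frac{424296}{\frac{372081}{174964}} - \frac{27311}{151282} = \left(-424296\right) \frac{174964}{372081} - \frac{27311}{151282} = - \frac{24745508448}{124027} - \frac{27311}{151282} = - \frac{3743553396331733}{18763052614}$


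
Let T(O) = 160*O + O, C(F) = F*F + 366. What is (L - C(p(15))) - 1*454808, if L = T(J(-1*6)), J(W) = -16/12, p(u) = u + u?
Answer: -1368866/3 ≈ -4.5629e+5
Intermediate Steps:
p(u) = 2*u
C(F) = 366 + F² (C(F) = F² + 366 = 366 + F²)
J(W) = -4/3 (J(W) = -16*1/12 = -4/3)
T(O) = 161*O
L = -644/3 (L = 161*(-4/3) = -644/3 ≈ -214.67)
(L - C(p(15))) - 1*454808 = (-644/3 - (366 + (2*15)²)) - 1*454808 = (-644/3 - (366 + 30²)) - 454808 = (-644/3 - (366 + 900)) - 454808 = (-644/3 - 1*1266) - 454808 = (-644/3 - 1266) - 454808 = -4442/3 - 454808 = -1368866/3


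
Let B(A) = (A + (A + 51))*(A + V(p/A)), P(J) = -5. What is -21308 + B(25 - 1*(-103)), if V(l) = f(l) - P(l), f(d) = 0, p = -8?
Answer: 19523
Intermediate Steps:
V(l) = 5 (V(l) = 0 - 1*(-5) = 0 + 5 = 5)
B(A) = (5 + A)*(51 + 2*A) (B(A) = (A + (A + 51))*(A + 5) = (A + (51 + A))*(5 + A) = (51 + 2*A)*(5 + A) = (5 + A)*(51 + 2*A))
-21308 + B(25 - 1*(-103)) = -21308 + (255 + 2*(25 - 1*(-103))**2 + 61*(25 - 1*(-103))) = -21308 + (255 + 2*(25 + 103)**2 + 61*(25 + 103)) = -21308 + (255 + 2*128**2 + 61*128) = -21308 + (255 + 2*16384 + 7808) = -21308 + (255 + 32768 + 7808) = -21308 + 40831 = 19523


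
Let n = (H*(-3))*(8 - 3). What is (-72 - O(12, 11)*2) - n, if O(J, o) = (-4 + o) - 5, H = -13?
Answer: -271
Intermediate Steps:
O(J, o) = -9 + o
n = 195 (n = (-13*(-3))*(8 - 3) = 39*5 = 195)
(-72 - O(12, 11)*2) - n = (-72 - (-9 + 11)*2) - 1*195 = (-72 - 2*2) - 195 = (-72 - 1*4) - 195 = (-72 - 4) - 195 = -76 - 195 = -271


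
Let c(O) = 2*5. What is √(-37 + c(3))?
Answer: 3*I*√3 ≈ 5.1962*I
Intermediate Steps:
c(O) = 10
√(-37 + c(3)) = √(-37 + 10) = √(-27) = 3*I*√3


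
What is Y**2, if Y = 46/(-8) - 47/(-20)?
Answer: 289/25 ≈ 11.560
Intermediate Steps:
Y = -17/5 (Y = 46*(-1/8) - 47*(-1/20) = -23/4 + 47/20 = -17/5 ≈ -3.4000)
Y**2 = (-17/5)**2 = 289/25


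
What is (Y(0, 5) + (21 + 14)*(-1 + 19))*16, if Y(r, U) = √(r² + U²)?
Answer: 10160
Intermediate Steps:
Y(r, U) = √(U² + r²)
(Y(0, 5) + (21 + 14)*(-1 + 19))*16 = (√(5² + 0²) + (21 + 14)*(-1 + 19))*16 = (√(25 + 0) + 35*18)*16 = (√25 + 630)*16 = (5 + 630)*16 = 635*16 = 10160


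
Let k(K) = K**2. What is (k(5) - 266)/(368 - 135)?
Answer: -241/233 ≈ -1.0343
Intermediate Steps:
(k(5) - 266)/(368 - 135) = (5**2 - 266)/(368 - 135) = (25 - 266)/233 = -241*1/233 = -241/233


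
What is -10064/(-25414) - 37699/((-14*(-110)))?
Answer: -471291913/19568780 ≈ -24.084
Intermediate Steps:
-10064/(-25414) - 37699/((-14*(-110))) = -10064*(-1/25414) - 37699/1540 = 5032/12707 - 37699*1/1540 = 5032/12707 - 37699/1540 = -471291913/19568780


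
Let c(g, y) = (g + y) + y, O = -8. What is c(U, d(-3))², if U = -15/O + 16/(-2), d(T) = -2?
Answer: 6561/64 ≈ 102.52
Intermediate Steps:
U = -49/8 (U = -15/(-8) + 16/(-2) = -15*(-⅛) + 16*(-½) = 15/8 - 8 = -49/8 ≈ -6.1250)
c(g, y) = g + 2*y
c(U, d(-3))² = (-49/8 + 2*(-2))² = (-49/8 - 4)² = (-81/8)² = 6561/64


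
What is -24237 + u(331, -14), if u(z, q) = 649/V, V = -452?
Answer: -10955773/452 ≈ -24238.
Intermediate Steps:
u(z, q) = -649/452 (u(z, q) = 649/(-452) = 649*(-1/452) = -649/452)
-24237 + u(331, -14) = -24237 - 649/452 = -10955773/452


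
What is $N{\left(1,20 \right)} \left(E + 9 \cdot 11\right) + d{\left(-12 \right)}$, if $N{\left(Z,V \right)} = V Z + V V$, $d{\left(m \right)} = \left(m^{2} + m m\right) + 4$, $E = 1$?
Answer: $42292$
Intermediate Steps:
$d{\left(m \right)} = 4 + 2 m^{2}$ ($d{\left(m \right)} = \left(m^{2} + m^{2}\right) + 4 = 2 m^{2} + 4 = 4 + 2 m^{2}$)
$N{\left(Z,V \right)} = V^{2} + V Z$ ($N{\left(Z,V \right)} = V Z + V^{2} = V^{2} + V Z$)
$N{\left(1,20 \right)} \left(E + 9 \cdot 11\right) + d{\left(-12 \right)} = 20 \left(20 + 1\right) \left(1 + 9 \cdot 11\right) + \left(4 + 2 \left(-12\right)^{2}\right) = 20 \cdot 21 \left(1 + 99\right) + \left(4 + 2 \cdot 144\right) = 420 \cdot 100 + \left(4 + 288\right) = 42000 + 292 = 42292$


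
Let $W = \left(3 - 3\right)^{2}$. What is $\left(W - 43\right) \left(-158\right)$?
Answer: $6794$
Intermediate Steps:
$W = 0$ ($W = 0^{2} = 0$)
$\left(W - 43\right) \left(-158\right) = \left(0 - 43\right) \left(-158\right) = \left(-43\right) \left(-158\right) = 6794$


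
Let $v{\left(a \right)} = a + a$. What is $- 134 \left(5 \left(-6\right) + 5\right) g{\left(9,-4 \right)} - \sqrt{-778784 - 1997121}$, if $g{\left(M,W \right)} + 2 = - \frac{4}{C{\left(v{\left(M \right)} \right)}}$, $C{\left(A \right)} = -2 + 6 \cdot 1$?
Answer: $-10050 - i \sqrt{2775905} \approx -10050.0 - 1666.1 i$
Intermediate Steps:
$v{\left(a \right)} = 2 a$
$C{\left(A \right)} = 4$ ($C{\left(A \right)} = -2 + 6 = 4$)
$g{\left(M,W \right)} = -3$ ($g{\left(M,W \right)} = -2 - \frac{4}{4} = -2 - 1 = -3$)
$- 134 \left(5 \left(-6\right) + 5\right) g{\left(9,-4 \right)} - \sqrt{-778784 - 1997121} = - 134 \left(5 \left(-6\right) + 5\right) \left(-3\right) - \sqrt{-778784 - 1997121} = - 134 \left(-30 + 5\right) \left(-3\right) - \sqrt{-2775905} = \left(-134\right) \left(-25\right) \left(-3\right) - i \sqrt{2775905} = 3350 \left(-3\right) - i \sqrt{2775905} = -10050 - i \sqrt{2775905}$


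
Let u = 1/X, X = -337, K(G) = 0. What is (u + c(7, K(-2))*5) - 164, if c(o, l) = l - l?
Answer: -55269/337 ≈ -164.00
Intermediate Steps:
u = -1/337 (u = 1/(-337) = -1/337 ≈ -0.0029674)
c(o, l) = 0
(u + c(7, K(-2))*5) - 164 = (-1/337 + 0*5) - 164 = (-1/337 + 0) - 164 = -1/337 - 164 = -55269/337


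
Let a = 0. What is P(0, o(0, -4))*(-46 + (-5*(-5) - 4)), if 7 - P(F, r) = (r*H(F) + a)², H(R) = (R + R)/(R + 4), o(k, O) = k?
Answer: -175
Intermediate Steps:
H(R) = 2*R/(4 + R) (H(R) = (2*R)/(4 + R) = 2*R/(4 + R))
P(F, r) = 7 - 4*F²*r²/(4 + F)² (P(F, r) = 7 - (r*(2*F/(4 + F)) + 0)² = 7 - (2*F*r/(4 + F) + 0)² = 7 - (2*F*r/(4 + F))² = 7 - 4*F²*r²/(4 + F)²)
P(0, o(0, -4))*(-46 + (-5*(-5) - 4)) = (7 - 4*0²*0²/(4 + 0)²)*(-46 + (-5*(-5) - 4)) = (7 - 4*0*0/4²)*(-46 + (25 - 4)) = (7 - 4*0*0*1/16)*(-46 + 21) = (7 + 0)*(-25) = 7*(-25) = -175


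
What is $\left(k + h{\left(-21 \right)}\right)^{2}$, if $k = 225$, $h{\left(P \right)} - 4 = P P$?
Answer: $448900$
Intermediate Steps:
$h{\left(P \right)} = 4 + P^{2}$ ($h{\left(P \right)} = 4 + P P = 4 + P^{2}$)
$\left(k + h{\left(-21 \right)}\right)^{2} = \left(225 + \left(4 + \left(-21\right)^{2}\right)\right)^{2} = \left(225 + \left(4 + 441\right)\right)^{2} = \left(225 + 445\right)^{2} = 670^{2} = 448900$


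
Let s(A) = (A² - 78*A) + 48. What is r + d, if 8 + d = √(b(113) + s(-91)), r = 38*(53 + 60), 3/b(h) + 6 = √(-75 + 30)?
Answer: 4286 + √(138841 - I*√5)/3 ≈ 4410.2 - 0.0010002*I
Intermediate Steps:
b(h) = 3/(-6 + 3*I*√5) (b(h) = 3/(-6 + √(-75 + 30)) = 3/(-6 + √(-45)) = 3/(-6 + 3*I*√5))
r = 4294 (r = 38*113 = 4294)
s(A) = 48 + A² - 78*A
d = -8 + √(138841/9 - I*√5/9) (d = -8 + √((-2/9 - I*√5/9) + (48 + (-91)² - 78*(-91))) = -8 + √((-2/9 - I*√5/9) + (48 + 8281 + 7098)) = -8 + √((-2/9 - I*√5/9) + 15427) = -8 + √(138841/9 - I*√5/9) ≈ 116.2 - 0.001*I)
r + d = 4294 + (-8 + √(138841 - I*√5)/3) = 4286 + √(138841 - I*√5)/3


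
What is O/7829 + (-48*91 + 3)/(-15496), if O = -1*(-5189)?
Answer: 114582329/121318184 ≈ 0.94448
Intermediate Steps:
O = 5189
O/7829 + (-48*91 + 3)/(-15496) = 5189/7829 + (-48*91 + 3)/(-15496) = 5189*(1/7829) + (-4368 + 3)*(-1/15496) = 5189/7829 - 4365*(-1/15496) = 5189/7829 + 4365/15496 = 114582329/121318184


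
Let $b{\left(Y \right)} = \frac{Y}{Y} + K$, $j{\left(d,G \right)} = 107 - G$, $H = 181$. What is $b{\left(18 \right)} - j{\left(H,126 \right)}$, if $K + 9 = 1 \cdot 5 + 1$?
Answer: $17$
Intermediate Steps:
$K = -3$ ($K = -9 + \left(1 \cdot 5 + 1\right) = -9 + \left(5 + 1\right) = -9 + 6 = -3$)
$b{\left(Y \right)} = -2$ ($b{\left(Y \right)} = \frac{Y}{Y} - 3 = 1 - 3 = -2$)
$b{\left(18 \right)} - j{\left(H,126 \right)} = -2 - \left(107 - 126\right) = -2 - -19 = -2 + 19 = 17$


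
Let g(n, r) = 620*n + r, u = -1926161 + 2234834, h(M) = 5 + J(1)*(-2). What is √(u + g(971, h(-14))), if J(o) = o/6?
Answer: 7*√167271/3 ≈ 954.30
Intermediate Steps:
J(o) = o/6 (J(o) = o*(⅙) = o/6)
h(M) = 14/3 (h(M) = 5 + ((⅙)*1)*(-2) = 5 + (⅙)*(-2) = 5 - ⅓ = 14/3)
u = 308673
g(n, r) = r + 620*n
√(u + g(971, h(-14))) = √(308673 + (14/3 + 620*971)) = √(308673 + (14/3 + 602020)) = √(308673 + 1806074/3) = √(2732093/3) = 7*√167271/3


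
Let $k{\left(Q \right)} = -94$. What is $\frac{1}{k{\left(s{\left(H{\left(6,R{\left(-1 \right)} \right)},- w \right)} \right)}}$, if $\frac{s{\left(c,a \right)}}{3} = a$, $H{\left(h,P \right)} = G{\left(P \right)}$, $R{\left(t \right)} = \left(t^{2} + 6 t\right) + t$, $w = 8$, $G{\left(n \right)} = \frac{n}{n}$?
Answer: $- \frac{1}{94} \approx -0.010638$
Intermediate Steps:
$G{\left(n \right)} = 1$
$R{\left(t \right)} = t^{2} + 7 t$
$H{\left(h,P \right)} = 1$
$s{\left(c,a \right)} = 3 a$
$\frac{1}{k{\left(s{\left(H{\left(6,R{\left(-1 \right)} \right)},- w \right)} \right)}} = \frac{1}{-94} = - \frac{1}{94}$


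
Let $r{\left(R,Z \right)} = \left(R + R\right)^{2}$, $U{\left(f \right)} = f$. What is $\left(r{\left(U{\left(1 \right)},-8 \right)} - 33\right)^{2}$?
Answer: $841$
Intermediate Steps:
$r{\left(R,Z \right)} = 4 R^{2}$ ($r{\left(R,Z \right)} = \left(2 R\right)^{2} = 4 R^{2}$)
$\left(r{\left(U{\left(1 \right)},-8 \right)} - 33\right)^{2} = \left(4 \cdot 1^{2} - 33\right)^{2} = \left(4 \cdot 1 - 33\right)^{2} = \left(4 - 33\right)^{2} = \left(-29\right)^{2} = 841$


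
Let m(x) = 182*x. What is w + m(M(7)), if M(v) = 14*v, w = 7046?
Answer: 24882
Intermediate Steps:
w + m(M(7)) = 7046 + 182*(14*7) = 7046 + 182*98 = 7046 + 17836 = 24882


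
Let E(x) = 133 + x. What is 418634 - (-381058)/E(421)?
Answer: 116152147/277 ≈ 4.1932e+5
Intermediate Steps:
418634 - (-381058)/E(421) = 418634 - (-381058)/(133 + 421) = 418634 - (-381058)/554 = 418634 - 1*(-190529/277) = 418634 + 190529/277 = 116152147/277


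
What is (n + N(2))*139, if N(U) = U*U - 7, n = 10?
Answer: 973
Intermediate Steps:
N(U) = -7 + U² (N(U) = U² - 7 = -7 + U²)
(n + N(2))*139 = (10 + (-7 + 2²))*139 = (10 + (-7 + 4))*139 = (10 - 3)*139 = 7*139 = 973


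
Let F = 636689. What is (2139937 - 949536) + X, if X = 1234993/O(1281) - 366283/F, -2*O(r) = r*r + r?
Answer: 11742245625887633/9864126573 ≈ 1.1904e+6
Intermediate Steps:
O(r) = -r/2 - r**2/2 (O(r) = -(r*r + r)/2 = -(r**2 + r)/2 = -(r + r**2)/2 = -r/2 - r**2/2)
X = -20510738140/9864126573 (X = 1234993/((-1/2*1281*(1 + 1281))) - 366283/636689 = 1234993/((-1/2*1281*1282)) - 366283*1/636689 = 1234993/(-821121) - 6911/12013 = 1234993*(-1/821121) - 6911/12013 = -1234993/821121 - 6911/12013 = -20510738140/9864126573 ≈ -2.0793)
(2139937 - 949536) + X = (2139937 - 949536) - 20510738140/9864126573 = 1190401 - 20510738140/9864126573 = 11742245625887633/9864126573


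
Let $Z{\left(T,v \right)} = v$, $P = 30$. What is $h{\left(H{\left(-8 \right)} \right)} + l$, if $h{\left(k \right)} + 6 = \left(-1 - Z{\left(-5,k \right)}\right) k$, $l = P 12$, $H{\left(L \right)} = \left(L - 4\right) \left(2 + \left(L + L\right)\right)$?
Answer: $-28038$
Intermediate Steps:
$H{\left(L \right)} = \left(-4 + L\right) \left(2 + 2 L\right)$
$l = 360$ ($l = 30 \cdot 12 = 360$)
$h{\left(k \right)} = -6 + k \left(-1 - k\right)$ ($h{\left(k \right)} = -6 + \left(-1 - k\right) k = -6 + k \left(-1 - k\right)$)
$h{\left(H{\left(-8 \right)} \right)} + l = \left(-6 - \left(-8 - -48 + 2 \left(-8\right)^{2}\right) - \left(-8 - -48 + 2 \left(-8\right)^{2}\right)^{2}\right) + 360 = \left(-6 - \left(-8 + 48 + 2 \cdot 64\right) - \left(-8 + 48 + 2 \cdot 64\right)^{2}\right) + 360 = \left(-6 - \left(-8 + 48 + 128\right) - \left(-8 + 48 + 128\right)^{2}\right) + 360 = \left(-6 - 168 - 168^{2}\right) + 360 = \left(-6 - 168 - 28224\right) + 360 = -28398 + 360 = -28038$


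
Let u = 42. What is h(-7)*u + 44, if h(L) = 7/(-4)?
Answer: -59/2 ≈ -29.500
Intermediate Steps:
h(L) = -7/4 (h(L) = 7*(-¼) = -7/4)
h(-7)*u + 44 = -7/4*42 + 44 = -147/2 + 44 = -59/2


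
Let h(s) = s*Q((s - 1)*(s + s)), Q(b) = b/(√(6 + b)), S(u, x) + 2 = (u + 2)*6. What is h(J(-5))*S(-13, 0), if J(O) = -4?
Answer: 5440*√46/23 ≈ 1604.2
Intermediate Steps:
S(u, x) = 10 + 6*u (S(u, x) = -2 + (u + 2)*6 = -2 + (2 + u)*6 = -2 + (12 + 6*u) = 10 + 6*u)
Q(b) = b/√(6 + b)
h(s) = 2*s²*(-1 + s)/√(6 + 2*s*(-1 + s)) (h(s) = s*(((s - 1)*(s + s))/√(6 + (s - 1)*(s + s))) = s*(((-1 + s)*(2*s))/√(6 + (-1 + s)*(2*s))) = s*((2*s*(-1 + s))/√(6 + 2*s*(-1 + s))) = s*(2*s*(-1 + s)/√(6 + 2*s*(-1 + s))) = 2*s²*(-1 + s)/√(6 + 2*s*(-1 + s)))
h(J(-5))*S(-13, 0) = (√2*(-4)²*(-1 - 4)/√(3 - 4*(-1 - 4)))*(10 + 6*(-13)) = (√2*16*(-5)/√(3 - 4*(-5)))*(10 - 78) = (√2*16*(-5)/√(3 + 20))*(-68) = (√2*16*(-5)/√23)*(-68) = (√2*16*(√23/23)*(-5))*(-68) = -80*√46/23*(-68) = 5440*√46/23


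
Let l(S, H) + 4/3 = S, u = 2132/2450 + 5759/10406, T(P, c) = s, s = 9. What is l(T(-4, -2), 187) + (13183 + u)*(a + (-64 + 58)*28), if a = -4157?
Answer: -87226482372737/1529682 ≈ -5.7023e+7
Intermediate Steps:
T(P, c) = 9
u = 18147571/12747350 (u = 2132*(1/2450) + 5759*(1/10406) = 1066/1225 + 5759/10406 = 18147571/12747350 ≈ 1.4236)
l(S, H) = -4/3 + S
l(T(-4, -2), 187) + (13183 + u)*(a + (-64 + 58)*28) = (-4/3 + 9) + (13183 + 18147571/12747350)*(-4157 + (-64 + 58)*28) = 23/3 + 168066462621*(-4157 - 6*28)/12747350 = 23/3 + 168066462621*(-4157 - 168)/12747350 = 23/3 + (168066462621/12747350)*(-4325) = 23/3 - 29075498033433/509894 = -87226482372737/1529682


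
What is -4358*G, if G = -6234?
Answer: 27167772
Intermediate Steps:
-4358*G = -4358/(1/(-6234)) = -4358/(-1/6234) = -4358*(-6234) = 27167772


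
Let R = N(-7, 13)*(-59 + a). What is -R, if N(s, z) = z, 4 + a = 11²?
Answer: -754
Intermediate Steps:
a = 117 (a = -4 + 11² = -4 + 121 = 117)
R = 754 (R = 13*(-59 + 117) = 13*58 = 754)
-R = -1*754 = -754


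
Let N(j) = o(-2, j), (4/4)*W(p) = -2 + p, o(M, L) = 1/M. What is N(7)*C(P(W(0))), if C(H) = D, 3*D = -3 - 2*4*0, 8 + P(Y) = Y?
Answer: 1/2 ≈ 0.50000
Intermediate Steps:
W(p) = -2 + p
P(Y) = -8 + Y
N(j) = -1/2 (N(j) = 1/(-2) = -1/2)
D = -1 (D = (-3 - 2*4*0)/3 = (-3 - 8*0)/3 = (-3 - 1*0)/3 = (-3 + 0)/3 = (1/3)*(-3) = -1)
C(H) = -1
N(7)*C(P(W(0))) = -1/2*(-1) = 1/2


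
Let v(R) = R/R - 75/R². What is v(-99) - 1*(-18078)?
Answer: 59064068/3267 ≈ 18079.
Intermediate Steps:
v(R) = 1 - 75/R²
v(-99) - 1*(-18078) = (1 - 75/(-99)²) - 1*(-18078) = (1 - 75*1/9801) + 18078 = (1 - 25/3267) + 18078 = 3242/3267 + 18078 = 59064068/3267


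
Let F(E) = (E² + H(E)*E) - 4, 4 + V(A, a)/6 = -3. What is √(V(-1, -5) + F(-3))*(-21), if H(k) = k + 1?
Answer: -21*I*√31 ≈ -116.92*I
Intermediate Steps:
V(A, a) = -42 (V(A, a) = -24 + 6*(-3) = -24 - 18 = -42)
H(k) = 1 + k
F(E) = -4 + E² + E*(1 + E) (F(E) = (E² + (1 + E)*E) - 4 = (E² + E*(1 + E)) - 4 = -4 + E² + E*(1 + E))
√(V(-1, -5) + F(-3))*(-21) = √(-42 + (-4 - 3 + 2*(-3)²))*(-21) = √(-42 + (-4 - 3 + 2*9))*(-21) = √(-42 + (-4 - 3 + 18))*(-21) = √(-42 + 11)*(-21) = √(-31)*(-21) = (I*√31)*(-21) = -21*I*√31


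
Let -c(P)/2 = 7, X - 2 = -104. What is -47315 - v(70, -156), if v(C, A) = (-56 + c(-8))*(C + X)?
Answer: -49555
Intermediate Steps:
X = -102 (X = 2 - 104 = -102)
c(P) = -14 (c(P) = -2*7 = -14)
v(C, A) = 7140 - 70*C (v(C, A) = (-56 - 14)*(C - 102) = -70*(-102 + C) = 7140 - 70*C)
-47315 - v(70, -156) = -47315 - (7140 - 70*70) = -47315 - (7140 - 4900) = -47315 - 1*2240 = -47315 - 2240 = -49555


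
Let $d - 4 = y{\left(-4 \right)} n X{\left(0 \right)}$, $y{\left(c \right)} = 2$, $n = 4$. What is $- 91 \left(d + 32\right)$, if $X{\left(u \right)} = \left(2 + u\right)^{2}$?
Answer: $-6188$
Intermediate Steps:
$d = 36$ ($d = 4 + 2 \cdot 4 \left(2 + 0\right)^{2} = 4 + 8 \cdot 2^{2} = 4 + 8 \cdot 4 = 4 + 32 = 36$)
$- 91 \left(d + 32\right) = - 91 \left(36 + 32\right) = \left(-91\right) 68 = -6188$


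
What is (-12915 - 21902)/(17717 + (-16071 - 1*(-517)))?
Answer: -34817/2163 ≈ -16.097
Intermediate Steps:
(-12915 - 21902)/(17717 + (-16071 - 1*(-517))) = -34817/(17717 + (-16071 + 517)) = -34817/(17717 - 15554) = -34817/2163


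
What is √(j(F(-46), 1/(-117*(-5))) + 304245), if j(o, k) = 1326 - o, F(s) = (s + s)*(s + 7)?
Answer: √301983 ≈ 549.53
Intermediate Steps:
F(s) = 2*s*(7 + s) (F(s) = (2*s)*(7 + s) = 2*s*(7 + s))
√(j(F(-46), 1/(-117*(-5))) + 304245) = √((1326 - 2*(-46)*(7 - 46)) + 304245) = √((1326 - 2*(-46)*(-39)) + 304245) = √((1326 - 1*3588) + 304245) = √((1326 - 3588) + 304245) = √(-2262 + 304245) = √301983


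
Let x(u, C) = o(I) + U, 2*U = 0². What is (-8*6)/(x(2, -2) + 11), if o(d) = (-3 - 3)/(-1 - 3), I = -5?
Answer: -96/25 ≈ -3.8400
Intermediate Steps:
o(d) = 3/2 (o(d) = -6/(-4) = -6*(-¼) = 3/2)
U = 0 (U = (½)*0² = (½)*0 = 0)
x(u, C) = 3/2 (x(u, C) = 3/2 + 0 = 3/2)
(-8*6)/(x(2, -2) + 11) = (-8*6)/(3/2 + 11) = -48/25/2 = -48*2/25 = -96/25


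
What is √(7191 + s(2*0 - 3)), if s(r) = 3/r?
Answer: √7190 ≈ 84.794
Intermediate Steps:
√(7191 + s(2*0 - 3)) = √(7191 + 3/(2*0 - 3)) = √(7191 + 3/(0 - 3)) = √(7191 + 3/(-3)) = √(7191 + 3*(-⅓)) = √(7191 - 1) = √7190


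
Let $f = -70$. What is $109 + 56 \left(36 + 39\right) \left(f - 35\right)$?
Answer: $-440891$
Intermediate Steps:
$109 + 56 \left(36 + 39\right) \left(f - 35\right) = 109 + 56 \left(36 + 39\right) \left(-70 - 35\right) = 109 + 56 \cdot 75 \left(-70 - 35\right) = 109 + 56 \cdot 75 \left(-105\right) = 109 + 56 \left(-7875\right) = 109 - 441000 = -440891$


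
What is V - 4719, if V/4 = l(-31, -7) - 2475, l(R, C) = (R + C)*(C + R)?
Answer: -8843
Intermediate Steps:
l(R, C) = (C + R)² (l(R, C) = (C + R)*(C + R) = (C + R)²)
V = -4124 (V = 4*((-7 - 31)² - 2475) = 4*((-38)² - 2475) = 4*(1444 - 2475) = 4*(-1031) = -4124)
V - 4719 = -4124 - 4719 = -8843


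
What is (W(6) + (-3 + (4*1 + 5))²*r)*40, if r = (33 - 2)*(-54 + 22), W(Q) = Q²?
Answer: -1427040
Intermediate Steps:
r = -992 (r = 31*(-32) = -992)
(W(6) + (-3 + (4*1 + 5))²*r)*40 = (6² + (-3 + (4*1 + 5))²*(-992))*40 = (36 + (-3 + (4 + 5))²*(-992))*40 = (36 + (-3 + 9)²*(-992))*40 = (36 + 6²*(-992))*40 = (36 + 36*(-992))*40 = (36 - 35712)*40 = -35676*40 = -1427040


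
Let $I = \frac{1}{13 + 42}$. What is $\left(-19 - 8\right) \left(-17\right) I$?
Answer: $\frac{459}{55} \approx 8.3455$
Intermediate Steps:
$I = \frac{1}{55} \approx 0.018182$
$\left(-19 - 8\right) \left(-17\right) I = \left(-19 - 8\right) \left(-17\right) \frac{1}{55} = \left(-27\right) \left(-17\right) \frac{1}{55} = 459 \cdot \frac{1}{55} = \frac{459}{55}$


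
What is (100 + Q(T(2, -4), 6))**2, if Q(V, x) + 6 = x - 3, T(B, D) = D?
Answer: 9409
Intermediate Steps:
Q(V, x) = -9 + x (Q(V, x) = -6 + (x - 3) = -6 + (-3 + x) = -9 + x)
(100 + Q(T(2, -4), 6))**2 = (100 + (-9 + 6))**2 = (100 - 3)**2 = 97**2 = 9409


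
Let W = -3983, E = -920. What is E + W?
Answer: -4903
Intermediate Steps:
E + W = -920 - 3983 = -4903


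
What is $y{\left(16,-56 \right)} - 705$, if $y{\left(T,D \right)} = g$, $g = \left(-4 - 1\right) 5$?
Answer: $-730$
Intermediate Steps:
$g = -25$ ($g = \left(-5\right) 5 = -25$)
$y{\left(T,D \right)} = -25$
$y{\left(16,-56 \right)} - 705 = -25 - 705 = -730$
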